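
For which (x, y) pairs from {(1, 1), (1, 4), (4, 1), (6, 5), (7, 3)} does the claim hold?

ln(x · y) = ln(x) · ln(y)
(1, 1)

Testing each pair:
(1, 1): LHS = 0, RHS = 0 → holds
(1, 4): LHS = ln(4) ≈ 1.386, RHS = 0 → fails
(4, 1): LHS = ln(4) ≈ 1.386, RHS = 0 → fails
(6, 5): LHS = ln(30) ≈ 3.401, RHS = ln(5)·ln(6) ≈ 2.884 → fails
(7, 3): LHS = ln(21) ≈ 3.045, RHS = ln(3)·ln(7) ≈ 2.138 → fails

1 of 5 pairs satisfies the claim.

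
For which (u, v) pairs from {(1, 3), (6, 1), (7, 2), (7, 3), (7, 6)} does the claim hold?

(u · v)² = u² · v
Testing each pair:
(1, 3): LHS = 9, RHS = 3 → fails
(6, 1): LHS = 36, RHS = 36 → holds
(7, 2): LHS = 196, RHS = 98 → fails
(7, 3): LHS = 441, RHS = 147 → fails
(7, 6): LHS = 1764, RHS = 294 → fails

1 of 5 pairs satisfies the claim.

Answer: (6, 1)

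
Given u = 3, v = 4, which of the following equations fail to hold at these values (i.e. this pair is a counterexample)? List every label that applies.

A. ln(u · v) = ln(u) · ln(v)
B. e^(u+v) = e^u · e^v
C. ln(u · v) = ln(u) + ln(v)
Evaluating each claim at the given values:
A. LHS = ln(12) ≈ 2.485, RHS = ln(3)·ln(4) ≈ 1.523 → fails here (LHS ≠ RHS)
B. LHS = e^7 ≈ 1097, RHS = e^7 ≈ 1097 → holds here (LHS = RHS)
C. LHS = ln(12) ≈ 2.485, RHS = ln(3) + ln(4) ≈ 2.485 → holds here (LHS = RHS)

Answer: A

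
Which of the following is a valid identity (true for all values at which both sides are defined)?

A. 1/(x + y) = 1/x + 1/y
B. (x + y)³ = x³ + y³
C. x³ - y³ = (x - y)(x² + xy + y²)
A: fails at (2, 5) — LHS = 1/7, RHS = 7/10.
B: fails at (3, 4) — LHS = 343, RHS = 91.
C: holds — e.g. at (2, 3), both sides equal -19.

Answer: C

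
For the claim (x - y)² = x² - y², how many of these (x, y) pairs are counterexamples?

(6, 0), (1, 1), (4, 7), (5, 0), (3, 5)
2

Testing each pair:
(6, 0): LHS = 36, RHS = 36 → satisfies claim
(1, 1): LHS = 0, RHS = 0 → satisfies claim
(4, 7): LHS = 9, RHS = -33 → counterexample
(5, 0): LHS = 25, RHS = 25 → satisfies claim
(3, 5): LHS = 4, RHS = -16 → counterexample

That makes 2 counterexamples.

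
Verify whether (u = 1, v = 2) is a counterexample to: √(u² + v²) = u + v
Yes

Substituting u = 1, v = 2:
LHS = √(1² + 2²) = √(5) ≈ 2.236
RHS = 1 + 2 = 3

Since LHS ≠ RHS, this pair disproves the claim.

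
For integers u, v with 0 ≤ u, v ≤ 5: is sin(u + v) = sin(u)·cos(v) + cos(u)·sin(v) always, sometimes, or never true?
The identity holds for every pair in the range. For instance at (u, v) = (0, 1): both sides equal sin(1) ≈ 0.8415.

Answer: Always true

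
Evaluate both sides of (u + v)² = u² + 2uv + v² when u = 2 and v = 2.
LHS = (2 + 2)² = 16
RHS = 2² + 2·2·2 + 2² = 16

LHS = RHS: the two sides agree.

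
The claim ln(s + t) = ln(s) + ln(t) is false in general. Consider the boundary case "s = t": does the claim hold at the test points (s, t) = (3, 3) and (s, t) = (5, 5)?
No, fails at both test points

At (3, 3): LHS = ln(6) ≈ 1.792 ≠ RHS = 2·ln(3) ≈ 2.197
At (5, 5): LHS = ln(10) ≈ 2.303 ≠ RHS = 2·ln(5) ≈ 3.219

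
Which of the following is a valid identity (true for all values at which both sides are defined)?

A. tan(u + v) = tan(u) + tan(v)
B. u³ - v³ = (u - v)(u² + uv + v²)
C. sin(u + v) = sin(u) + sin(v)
B

A: fails at (3, 4) — LHS = tan(7) ≈ 0.8714, RHS = tan(3) + tan(4) ≈ 1.015.
B: holds — e.g. at (2, 5), both sides equal -117.
C: fails at (2, 2) — LHS = sin(4) ≈ -0.7568, RHS = 2·sin(2) ≈ 1.819.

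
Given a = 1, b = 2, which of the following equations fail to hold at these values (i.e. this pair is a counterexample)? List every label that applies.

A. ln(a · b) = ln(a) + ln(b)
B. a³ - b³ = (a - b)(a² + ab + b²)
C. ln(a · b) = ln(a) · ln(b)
Evaluating each claim at the given values:
A. LHS = ln(2) ≈ 0.6931, RHS = ln(2) ≈ 0.6931 → holds here (LHS = RHS)
B. LHS = -7, RHS = -7 → holds here (LHS = RHS)
C. LHS = ln(2) ≈ 0.6931, RHS = 0 → fails here (LHS ≠ RHS)

Answer: C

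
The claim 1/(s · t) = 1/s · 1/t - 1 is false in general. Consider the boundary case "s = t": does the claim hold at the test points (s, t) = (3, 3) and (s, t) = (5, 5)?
No, fails at both test points

At (3, 3): LHS = 1/9 ≠ RHS = -8/9
At (5, 5): LHS = 1/25 ≠ RHS = -24/25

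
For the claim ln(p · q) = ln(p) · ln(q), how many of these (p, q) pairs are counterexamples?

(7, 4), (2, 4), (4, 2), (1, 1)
Testing each pair:
(7, 4): LHS = ln(28) ≈ 3.332, RHS = ln(4)·ln(7) ≈ 2.698 → counterexample
(2, 4): LHS = ln(8) ≈ 2.079, RHS = ln(2)·ln(4) ≈ 0.9609 → counterexample
(4, 2): LHS = ln(8) ≈ 2.079, RHS = ln(2)·ln(4) ≈ 0.9609 → counterexample
(1, 1): LHS = 0, RHS = 0 → satisfies claim

That makes 3 counterexamples.

Answer: 3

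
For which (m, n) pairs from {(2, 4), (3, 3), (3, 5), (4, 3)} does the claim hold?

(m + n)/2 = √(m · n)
(3, 3)

Testing each pair:
(2, 4): LHS = 3, RHS = 2·√(2) ≈ 2.828 → fails
(3, 3): LHS = 3, RHS = 3 → holds
(3, 5): LHS = 4, RHS = √(15) ≈ 3.873 → fails
(4, 3): LHS = 7/2, RHS = 2·√(3) ≈ 3.464 → fails

1 of 4 pairs satisfies the claim.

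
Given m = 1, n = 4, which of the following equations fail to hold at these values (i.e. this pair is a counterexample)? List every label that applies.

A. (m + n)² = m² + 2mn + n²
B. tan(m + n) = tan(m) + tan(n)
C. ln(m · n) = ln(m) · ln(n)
B, C

Evaluating each claim at the given values:
A. LHS = 25, RHS = 25 → holds here (LHS = RHS)
B. LHS = tan(5) ≈ -3.381, RHS = tan(4) + tan(1) ≈ 2.715 → fails here (LHS ≠ RHS)
C. LHS = ln(4) ≈ 1.386, RHS = 0 → fails here (LHS ≠ RHS)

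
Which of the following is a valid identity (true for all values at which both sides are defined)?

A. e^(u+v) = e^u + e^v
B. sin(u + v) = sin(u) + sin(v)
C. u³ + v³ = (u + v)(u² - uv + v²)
C

A: fails at (1, 5) — LHS = e^6 ≈ 403.4, RHS = e + e^5 ≈ 151.1.
B: fails at (2, 3) — LHS = sin(5) ≈ -0.9589, RHS = sin(3) + sin(2) ≈ 1.05.
C: holds — e.g. at (2, 3), both sides equal 35.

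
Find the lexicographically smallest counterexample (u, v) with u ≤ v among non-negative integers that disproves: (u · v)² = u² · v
Substituting (1, 2) into the claim:
LHS = (1 · 2)² = 4
RHS = 1² · 2 = 2

Since LHS ≠ RHS, this pair disproves the claim, and no lexicographically smaller pair (u ≤ v, non-negative integers) does.

For instance (5, 5) is also a counterexample (LHS = 625, RHS = 125), but it's lexicographically larger.

Answer: (u, v) = (1, 2)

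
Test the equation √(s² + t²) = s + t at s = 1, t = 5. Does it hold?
Fails

Substituting s = 1, t = 5:

LHS = √(1² + 5²) = √(26) ≈ 5.099
RHS = 1 + 5 = 6

LHS ≠ RHS, so the equation does not hold at this point.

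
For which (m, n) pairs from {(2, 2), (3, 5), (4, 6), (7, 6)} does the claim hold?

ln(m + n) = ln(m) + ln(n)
Testing each pair:
(2, 2): LHS = ln(4) ≈ 1.386, RHS = 2·ln(2) ≈ 1.386 → holds
(3, 5): LHS = ln(8) ≈ 2.079, RHS = ln(3) + ln(5) ≈ 2.708 → fails
(4, 6): LHS = ln(10) ≈ 2.303, RHS = ln(4) + ln(6) ≈ 3.178 → fails
(7, 6): LHS = ln(13) ≈ 2.565, RHS = ln(6) + ln(7) ≈ 3.738 → fails

1 of 4 pairs satisfies the claim.

Answer: (2, 2)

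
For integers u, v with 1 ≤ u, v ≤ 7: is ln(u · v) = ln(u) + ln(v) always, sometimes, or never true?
The identity holds for every pair in the range. For instance at (u, v) = (6, 7): both sides equal ln(42) ≈ 3.738.

Answer: Always true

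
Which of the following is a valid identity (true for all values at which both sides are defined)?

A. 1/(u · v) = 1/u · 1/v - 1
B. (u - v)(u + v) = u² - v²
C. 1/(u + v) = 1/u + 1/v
B

A: fails at (2, 3) — LHS = 1/6, RHS = -5/6.
B: holds — e.g. at (2, 2), both sides equal 0.
C: fails at (1, 4) — LHS = 1/5, RHS = 5/4.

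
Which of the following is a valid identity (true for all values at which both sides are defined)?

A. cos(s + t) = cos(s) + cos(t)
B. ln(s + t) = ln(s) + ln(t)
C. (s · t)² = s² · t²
C

A: fails at (0, 1) — LHS = cos(1) ≈ 0.5403, RHS = cos(1) + 1 ≈ 1.54.
B: fails at (4, 4) — LHS = ln(8) ≈ 2.079, RHS = 2·ln(4) ≈ 2.773.
C: holds — e.g. at (2, 2), both sides equal 16.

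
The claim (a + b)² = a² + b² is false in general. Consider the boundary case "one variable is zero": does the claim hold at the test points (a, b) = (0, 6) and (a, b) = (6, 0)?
Yes, holds at both test points

At (0, 6): LHS = 36, RHS = 36 → equal
At (6, 0): LHS = 36, RHS = 36 → equal

So the claim does hold at both of these boundary points, even though it is not an identity.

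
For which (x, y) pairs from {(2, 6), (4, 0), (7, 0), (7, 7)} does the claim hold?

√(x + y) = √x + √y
(4, 0), (7, 0)

Testing each pair:
(2, 6): LHS = 2·√(2) ≈ 2.828, RHS = √(2) + √(6) ≈ 3.864 → fails
(4, 0): LHS = 2, RHS = 2 → holds
(7, 0): LHS = √(7) ≈ 2.646, RHS = √(7) ≈ 2.646 → holds
(7, 7): LHS = √(14) ≈ 3.742, RHS = 2·√(7) ≈ 5.292 → fails

2 of 4 pairs satisfy the claim.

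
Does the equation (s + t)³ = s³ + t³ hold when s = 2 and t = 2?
Fails

Substituting s = 2, t = 2:

LHS = (2 + 2)³ = 64
RHS = 2³ + 2³ = 16

LHS ≠ RHS, so the equation does not hold at this point.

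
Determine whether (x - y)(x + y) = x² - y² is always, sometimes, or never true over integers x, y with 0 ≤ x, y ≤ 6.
The identity holds for every pair in the range. For instance at (x, y) = (5, 1): both sides equal 24.

Answer: Always true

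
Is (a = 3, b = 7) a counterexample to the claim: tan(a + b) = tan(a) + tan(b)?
Substituting a = 3, b = 7:
LHS = tan(3 + 7) = tan(10) ≈ 0.6484
RHS = tan(3) + tan(7) ≈ 0.7289

Since LHS ≠ RHS, this pair disproves the claim.

Answer: Yes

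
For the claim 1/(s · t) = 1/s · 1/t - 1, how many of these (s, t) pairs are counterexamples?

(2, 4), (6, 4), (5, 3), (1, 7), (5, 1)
Testing each pair:
(2, 4): LHS = 1/8, RHS = -7/8 → counterexample
(6, 4): LHS = 1/24, RHS = -23/24 → counterexample
(5, 3): LHS = 1/15, RHS = -14/15 → counterexample
(1, 7): LHS = 1/7, RHS = -6/7 → counterexample
(5, 1): LHS = 1/5, RHS = -4/5 → counterexample

That makes 5 counterexamples.

Answer: 5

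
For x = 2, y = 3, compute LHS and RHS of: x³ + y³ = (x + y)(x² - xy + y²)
LHS = 2³ + 3³ = 35
RHS = (2 + 3)(2² - 2·3 + 3²) = 35

LHS = RHS: the two sides agree.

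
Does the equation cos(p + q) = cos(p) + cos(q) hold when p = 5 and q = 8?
Fails

Substituting p = 5, q = 8:

LHS = cos(5 + 8) = cos(13) ≈ 0.9074
RHS = cos(5) + cos(8) ≈ 0.1382

LHS ≠ RHS, so the equation does not hold at this point.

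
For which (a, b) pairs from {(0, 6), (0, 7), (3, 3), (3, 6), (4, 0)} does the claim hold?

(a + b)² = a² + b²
Testing each pair:
(0, 6): LHS = 36, RHS = 36 → holds
(0, 7): LHS = 49, RHS = 49 → holds
(3, 3): LHS = 36, RHS = 18 → fails
(3, 6): LHS = 81, RHS = 45 → fails
(4, 0): LHS = 16, RHS = 16 → holds

3 of 5 pairs satisfy the claim.

Answer: (0, 6), (0, 7), (4, 0)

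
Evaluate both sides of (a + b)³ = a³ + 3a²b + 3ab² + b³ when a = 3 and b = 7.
LHS = (3 + 7)³ = 1000
RHS = 3³ + 3·3²·7 + 3·3·7² + 7³ = 1000

LHS = RHS: the two sides agree.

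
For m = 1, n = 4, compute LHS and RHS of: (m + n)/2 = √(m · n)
LHS = (1 + 4)/2 = 5/2
RHS = √(1 · 4) = 2

LHS ≠ RHS, so the equation does not hold here.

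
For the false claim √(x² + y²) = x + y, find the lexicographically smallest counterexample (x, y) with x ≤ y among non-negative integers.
(x, y) = (1, 1)

At (0, 6): both sides equal 6, so it holds there.

Substituting (1, 1) into the claim:
LHS = √(1² + 1²) = √(2) ≈ 1.414
RHS = 1 + 1 = 2

Since LHS ≠ RHS, this pair disproves the claim, and no lexicographically smaller pair (x ≤ y, non-negative integers) does.

For instance (4, 7) is also a counterexample (LHS = √(65) ≈ 8.062, RHS = 11), but it's lexicographically larger.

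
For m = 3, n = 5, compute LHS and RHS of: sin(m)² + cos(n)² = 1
LHS = sin(3)² + cos(5)² ≈ 0.1004
RHS = 1

LHS ≠ RHS (they differ by about 0.8996), so the equation does not hold here.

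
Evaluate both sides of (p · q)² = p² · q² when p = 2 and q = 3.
LHS = (2 · 3)² = 36
RHS = 2² · 3² = 36

LHS = RHS: the two sides agree.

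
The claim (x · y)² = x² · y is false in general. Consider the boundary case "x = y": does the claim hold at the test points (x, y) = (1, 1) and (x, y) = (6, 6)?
Only at (1, 1)

At (1, 1): LHS = 1, RHS = 1 → equal
At (6, 6): LHS = 1296 ≠ RHS = 216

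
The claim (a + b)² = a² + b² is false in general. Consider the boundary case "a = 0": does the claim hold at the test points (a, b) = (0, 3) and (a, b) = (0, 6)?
Yes, holds at both test points

At (0, 3): LHS = 9, RHS = 9 → equal
At (0, 6): LHS = 36, RHS = 36 → equal

So the claim does hold at both of these boundary points, even though it is not an identity.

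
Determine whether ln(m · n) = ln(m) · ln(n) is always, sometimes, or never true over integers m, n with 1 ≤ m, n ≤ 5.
Sometimes true

It holds at (m, n) = (1, 1) (both sides equal 0), but fails at (m, n) = (5, 3) (LHS = ln(15) ≈ 2.708, RHS = ln(3)·ln(5) ≈ 1.768).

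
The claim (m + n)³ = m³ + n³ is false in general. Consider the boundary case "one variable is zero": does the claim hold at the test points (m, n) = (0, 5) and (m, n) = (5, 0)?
Yes, holds at both test points

At (0, 5): LHS = 125, RHS = 125 → equal
At (5, 0): LHS = 125, RHS = 125 → equal

So the claim does hold at both of these boundary points, even though it is not an identity.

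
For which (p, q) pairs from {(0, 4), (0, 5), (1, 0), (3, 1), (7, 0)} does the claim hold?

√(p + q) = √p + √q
(0, 4), (0, 5), (1, 0), (7, 0)

Testing each pair:
(0, 4): LHS = 2, RHS = 2 → holds
(0, 5): LHS = √(5) ≈ 2.236, RHS = √(5) ≈ 2.236 → holds
(1, 0): LHS = 1, RHS = 1 → holds
(3, 1): LHS = 2, RHS = 1 + √(3) ≈ 2.732 → fails
(7, 0): LHS = √(7) ≈ 2.646, RHS = √(7) ≈ 2.646 → holds

4 of 5 pairs satisfy the claim.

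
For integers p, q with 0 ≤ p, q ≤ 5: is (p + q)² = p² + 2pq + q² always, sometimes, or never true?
Always true

The identity holds for every pair in the range. For instance at (p, q) = (2, 5): both sides equal 49.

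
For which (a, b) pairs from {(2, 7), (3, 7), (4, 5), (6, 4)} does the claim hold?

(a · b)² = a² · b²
Testing each pair:
(2, 7): LHS = 196, RHS = 196 → holds
(3, 7): LHS = 441, RHS = 441 → holds
(4, 5): LHS = 400, RHS = 400 → holds
(6, 4): LHS = 576, RHS = 576 → holds

Every pair satisfies the claim.

Answer: All pairs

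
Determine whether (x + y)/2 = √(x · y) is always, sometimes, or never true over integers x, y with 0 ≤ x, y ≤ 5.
Sometimes true

It holds at (x, y) = (4, 4) (both sides equal 4), but fails at (x, y) = (5, 3) (LHS = 4, RHS = √(15) ≈ 3.873).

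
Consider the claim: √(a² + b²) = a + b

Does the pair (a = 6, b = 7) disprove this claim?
Substituting a = 6, b = 7:
LHS = √(6² + 7²) = √(85) ≈ 9.22
RHS = 6 + 7 = 13

Since LHS ≠ RHS, this pair disproves the claim.

Answer: Yes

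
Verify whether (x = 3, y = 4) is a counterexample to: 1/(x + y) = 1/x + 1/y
Yes

Substituting x = 3, y = 4:
LHS = 1/(3 + 4) = 1/7
RHS = 1/3 + 1/4 = 7/12

Since LHS ≠ RHS, this pair disproves the claim.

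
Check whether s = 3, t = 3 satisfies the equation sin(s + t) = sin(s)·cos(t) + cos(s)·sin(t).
Substituting s = 3, t = 3:

LHS = sin(3 + 3) = sin(6) ≈ -0.2794
RHS = sin(3)·cos(3) + cos(3)·sin(3) = 2·sin(3)·cos(3) ≈ -0.2794

LHS = RHS, so the equation holds at this point.

Answer: Holds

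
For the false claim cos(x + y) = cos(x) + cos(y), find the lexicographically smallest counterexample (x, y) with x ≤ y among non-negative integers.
Substituting (0, 0) into the claim:
LHS = cos(0 + 0) = 1
RHS = cos(0) + cos(0) = 2

Since LHS ≠ RHS, this pair disproves the claim, and no lexicographically smaller pair (x ≤ y, non-negative integers) does.

For instance (4, 4) is also a counterexample (LHS = cos(8) ≈ -0.1455, RHS = 2·cos(4) ≈ -1.307), but it's lexicographically larger.

Answer: (x, y) = (0, 0)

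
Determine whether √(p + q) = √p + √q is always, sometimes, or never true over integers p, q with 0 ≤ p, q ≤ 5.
It holds at (p, q) = (4, 0) (both sides equal 2), but fails at (p, q) = (2, 4) (LHS = √(6) ≈ 2.449, RHS = √(2) + 2 ≈ 3.414).

Answer: Sometimes true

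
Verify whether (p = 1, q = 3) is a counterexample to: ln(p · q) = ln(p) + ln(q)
Substituting p = 1, q = 3:
LHS = ln(1 · 3) = ln(3) ≈ 1.099
RHS = ln(1) + ln(3) = ln(3) ≈ 1.099

The sides agree, so this pair does not disprove the claim.

Answer: No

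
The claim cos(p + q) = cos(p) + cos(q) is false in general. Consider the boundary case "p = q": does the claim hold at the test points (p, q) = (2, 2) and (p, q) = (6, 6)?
No, fails at both test points

At (2, 2): LHS = cos(4) ≈ -0.6536 ≠ RHS = 2·cos(2) ≈ -0.8323
At (6, 6): LHS = cos(12) ≈ 0.8439 ≠ RHS = 2·cos(6) ≈ 1.92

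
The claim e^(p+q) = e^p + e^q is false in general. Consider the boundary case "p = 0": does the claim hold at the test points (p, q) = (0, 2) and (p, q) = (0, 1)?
At (0, 2): LHS = e^2 ≈ 7.389 ≠ RHS = 1 + e^2 ≈ 8.389
At (0, 1): LHS = e ≈ 2.718 ≠ RHS = 1 + e ≈ 3.718

Answer: No, fails at both test points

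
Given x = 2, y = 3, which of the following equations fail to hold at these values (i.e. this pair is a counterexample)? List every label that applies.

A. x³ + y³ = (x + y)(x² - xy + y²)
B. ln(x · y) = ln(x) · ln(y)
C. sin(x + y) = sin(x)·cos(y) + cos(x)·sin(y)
B

Evaluating each claim at the given values:
A. LHS = 35, RHS = 35 → holds here (LHS = RHS)
B. LHS = ln(6) ≈ 1.792, RHS = ln(2)·ln(3) ≈ 0.7615 → fails here (LHS ≠ RHS)
C. LHS = sin(5) ≈ -0.9589, RHS = sin(2)·cos(3) + sin(3)·cos(2) ≈ -0.9589 → holds here (LHS = RHS)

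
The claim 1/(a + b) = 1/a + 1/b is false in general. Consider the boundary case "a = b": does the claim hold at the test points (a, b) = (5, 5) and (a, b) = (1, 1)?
No, fails at both test points

At (5, 5): LHS = 1/10 ≠ RHS = 2/5
At (1, 1): LHS = 1/2 ≠ RHS = 2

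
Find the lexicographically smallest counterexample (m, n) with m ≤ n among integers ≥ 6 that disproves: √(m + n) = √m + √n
(m, n) = (6, 6)

Substituting (6, 6) into the claim:
LHS = √(6 + 6) = 2·√(3) ≈ 3.464
RHS = √6 + √6 = 2·√(6) ≈ 4.899

Since LHS ≠ RHS, this pair disproves the claim, and no lexicographically smaller pair (m ≤ n, integers ≥ 6) does.

For instance (8, 13) is also a counterexample (LHS = √(21) ≈ 4.583, RHS = 2·√(2) + √(13) ≈ 6.434), but it's lexicographically larger.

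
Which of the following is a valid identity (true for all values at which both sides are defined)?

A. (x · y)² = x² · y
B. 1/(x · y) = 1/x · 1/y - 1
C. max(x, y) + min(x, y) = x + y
A: fails at (1, 3) — LHS = 9, RHS = 3.
B: fails at (3, 4) — LHS = 1/12, RHS = -11/12.
C: holds — e.g. at (1, 1), both sides equal 2.

Answer: C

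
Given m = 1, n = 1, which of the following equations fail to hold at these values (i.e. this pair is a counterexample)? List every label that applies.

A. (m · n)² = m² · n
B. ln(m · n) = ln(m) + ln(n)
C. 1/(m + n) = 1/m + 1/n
C

Evaluating each claim at the given values:
A. LHS = 1, RHS = 1 → holds here (LHS = RHS)
B. LHS = 0, RHS = 0 → holds here (LHS = RHS)
C. LHS = 1/2, RHS = 2 → fails here (LHS ≠ RHS)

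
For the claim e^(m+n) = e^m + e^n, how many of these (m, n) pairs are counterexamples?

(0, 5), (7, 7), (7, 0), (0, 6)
4

Testing each pair:
(0, 5): LHS = e^5 ≈ 148.4, RHS = 1 + e^5 ≈ 149.4 → counterexample
(7, 7): LHS = e^14 ≈ 1202604.3, RHS = 2·e^7 ≈ 2193 → counterexample
(7, 0): LHS = e^7 ≈ 1097, RHS = 1 + e^7 ≈ 1098 → counterexample
(0, 6): LHS = e^6 ≈ 403.4, RHS = 1 + e^6 ≈ 404.4 → counterexample

That makes 4 counterexamples.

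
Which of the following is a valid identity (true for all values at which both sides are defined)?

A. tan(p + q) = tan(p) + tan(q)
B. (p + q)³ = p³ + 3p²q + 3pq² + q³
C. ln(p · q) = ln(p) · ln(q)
A: fails at (1, 4) — LHS = tan(5) ≈ -3.381, RHS = tan(4) + tan(1) ≈ 2.715.
B: holds — e.g. at (1, 3), both sides equal 64.
C: fails at (5, 5) — LHS = ln(25) ≈ 3.219, RHS = ln(5)² ≈ 2.59.

Answer: B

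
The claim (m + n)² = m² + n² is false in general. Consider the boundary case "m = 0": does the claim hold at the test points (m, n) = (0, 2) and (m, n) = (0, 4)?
At (0, 2): LHS = 4, RHS = 4 → equal
At (0, 4): LHS = 16, RHS = 16 → equal

So the claim does hold at both of these boundary points, even though it is not an identity.

Answer: Yes, holds at both test points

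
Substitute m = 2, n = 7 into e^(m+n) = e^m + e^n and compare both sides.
LHS = e^(2+7) = e^9 ≈ 8103
RHS = e^2 + e^7 ≈ 1104

LHS ≠ RHS (they differ by about 6999), so the equation does not hold here.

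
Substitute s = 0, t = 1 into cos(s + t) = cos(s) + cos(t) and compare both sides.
LHS = cos(0 + 1) = cos(1) ≈ 0.5403
RHS = cos(0) + cos(1) = cos(1) + 1 ≈ 1.54

LHS ≠ RHS (they differ by about 1), so the equation does not hold here.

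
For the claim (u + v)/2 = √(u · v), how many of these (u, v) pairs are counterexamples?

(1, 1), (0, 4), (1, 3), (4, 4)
2

Testing each pair:
(1, 1): LHS = 1, RHS = 1 → satisfies claim
(0, 4): LHS = 2, RHS = 0 → counterexample
(1, 3): LHS = 2, RHS = √(3) ≈ 1.732 → counterexample
(4, 4): LHS = 4, RHS = 4 → satisfies claim

That makes 2 counterexamples.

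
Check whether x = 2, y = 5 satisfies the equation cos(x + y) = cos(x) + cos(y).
Fails

Substituting x = 2, y = 5:

LHS = cos(2 + 5) = cos(7) ≈ 0.7539
RHS = cos(2) + cos(5) ≈ -0.1325

LHS ≠ RHS, so the equation does not hold at this point.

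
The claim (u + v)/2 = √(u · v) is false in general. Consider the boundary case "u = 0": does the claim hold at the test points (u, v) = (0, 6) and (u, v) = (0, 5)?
No, fails at both test points

At (0, 6): LHS = 3 ≠ RHS = 0
At (0, 5): LHS = 5/2 ≠ RHS = 0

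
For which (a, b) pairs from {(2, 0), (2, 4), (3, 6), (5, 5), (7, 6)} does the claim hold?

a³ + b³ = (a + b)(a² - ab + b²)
Testing each pair:
(2, 0): LHS = 8, RHS = 8 → holds
(2, 4): LHS = 72, RHS = 72 → holds
(3, 6): LHS = 243, RHS = 243 → holds
(5, 5): LHS = 250, RHS = 250 → holds
(7, 6): LHS = 559, RHS = 559 → holds

Every pair satisfies the claim.

Answer: All pairs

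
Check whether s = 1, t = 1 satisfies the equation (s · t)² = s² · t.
Substituting s = 1, t = 1:

LHS = (1 · 1)² = 1
RHS = 1² · 1 = 1

LHS = RHS, so the equation holds at this point.

Answer: Holds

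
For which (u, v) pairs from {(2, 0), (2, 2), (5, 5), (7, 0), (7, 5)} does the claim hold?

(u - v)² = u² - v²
(2, 0), (2, 2), (5, 5), (7, 0)

Testing each pair:
(2, 0): LHS = 4, RHS = 4 → holds
(2, 2): LHS = 0, RHS = 0 → holds
(5, 5): LHS = 0, RHS = 0 → holds
(7, 0): LHS = 49, RHS = 49 → holds
(7, 5): LHS = 4, RHS = 24 → fails

4 of 5 pairs satisfy the claim.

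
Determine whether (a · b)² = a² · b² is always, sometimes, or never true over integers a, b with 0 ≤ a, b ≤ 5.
The identity holds for every pair in the range. For instance at (a, b) = (1, 5): both sides equal 25.

Answer: Always true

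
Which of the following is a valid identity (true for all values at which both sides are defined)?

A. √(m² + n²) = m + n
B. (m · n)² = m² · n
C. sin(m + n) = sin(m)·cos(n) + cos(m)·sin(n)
A: fails at (1, 4) — LHS = √(17) ≈ 4.123, RHS = 5.
B: fails at (1, 4) — LHS = 16, RHS = 4.
C: holds — e.g. at (4, 5), both sides equal sin(9) ≈ 0.4121.

Answer: C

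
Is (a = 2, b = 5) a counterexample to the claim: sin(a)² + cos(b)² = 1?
Substituting a = 2, b = 5:
LHS = sin(2)² + cos(5)² ≈ 0.9073
RHS = 1

Since LHS ≠ RHS, this pair disproves the claim.

Answer: Yes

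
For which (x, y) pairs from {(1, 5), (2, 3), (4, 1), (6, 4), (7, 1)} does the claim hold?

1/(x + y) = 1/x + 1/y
None

Testing each pair:
(1, 5): LHS = 1/6, RHS = 6/5 → fails
(2, 3): LHS = 1/5, RHS = 5/6 → fails
(4, 1): LHS = 1/5, RHS = 5/4 → fails
(6, 4): LHS = 1/10, RHS = 5/12 → fails
(7, 1): LHS = 1/8, RHS = 8/7 → fails

No pair satisfies the claim.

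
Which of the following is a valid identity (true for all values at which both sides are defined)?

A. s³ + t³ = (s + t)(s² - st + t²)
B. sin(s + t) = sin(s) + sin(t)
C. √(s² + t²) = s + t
A

A: holds — e.g. at (1, 3), both sides equal 28.
B: fails at (3, 5) — LHS = sin(8) ≈ 0.9894, RHS = sin(5) + sin(3) ≈ -0.8178.
C: fails at (4, 4) — LHS = 4·√(2) ≈ 5.657, RHS = 8.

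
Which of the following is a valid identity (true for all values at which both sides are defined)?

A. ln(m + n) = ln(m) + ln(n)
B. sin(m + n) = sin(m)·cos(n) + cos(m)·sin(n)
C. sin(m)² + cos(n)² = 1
A: fails at (2, 7) — LHS = ln(9) ≈ 2.197, RHS = ln(2) + ln(7) ≈ 2.639.
B: holds — e.g. at (4, 5), both sides equal sin(9) ≈ 0.4121.
C: fails at (3, 4) — LHS = sin(3)² + cos(4)² ≈ 0.4472, RHS = 1.

Answer: B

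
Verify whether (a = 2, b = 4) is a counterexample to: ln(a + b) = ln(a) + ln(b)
Yes

Substituting a = 2, b = 4:
LHS = ln(2 + 4) = ln(6) ≈ 1.792
RHS = ln(2) + ln(4) ≈ 2.079

Since LHS ≠ RHS, this pair disproves the claim.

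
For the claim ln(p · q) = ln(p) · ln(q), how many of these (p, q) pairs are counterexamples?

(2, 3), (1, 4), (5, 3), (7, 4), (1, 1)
4

Testing each pair:
(2, 3): LHS = ln(6) ≈ 1.792, RHS = ln(2)·ln(3) ≈ 0.7615 → counterexample
(1, 4): LHS = ln(4) ≈ 1.386, RHS = 0 → counterexample
(5, 3): LHS = ln(15) ≈ 2.708, RHS = ln(3)·ln(5) ≈ 1.768 → counterexample
(7, 4): LHS = ln(28) ≈ 3.332, RHS = ln(4)·ln(7) ≈ 2.698 → counterexample
(1, 1): LHS = 0, RHS = 0 → satisfies claim

That makes 4 counterexamples.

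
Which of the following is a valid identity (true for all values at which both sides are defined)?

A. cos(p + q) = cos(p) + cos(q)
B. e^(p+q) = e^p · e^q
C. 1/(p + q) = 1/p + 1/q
A: fails at (2, 5) — LHS = cos(7) ≈ 0.7539, RHS = cos(2) + cos(5) ≈ -0.1325.
B: holds — e.g. at (2, 7), both sides equal e^9 ≈ 8103.
C: fails at (3, 3) — LHS = 1/6, RHS = 2/3.

Answer: B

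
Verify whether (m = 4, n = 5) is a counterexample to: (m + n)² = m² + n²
Yes

Substituting m = 4, n = 5:
LHS = (4 + 5)² = 81
RHS = 4² + 5² = 41

Since LHS ≠ RHS, this pair disproves the claim.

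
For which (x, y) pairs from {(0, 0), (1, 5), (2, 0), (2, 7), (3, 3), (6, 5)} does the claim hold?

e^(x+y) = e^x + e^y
None

Testing each pair:
(0, 0): LHS = 1, RHS = 2 → fails
(1, 5): LHS = e^6 ≈ 403.4, RHS = e + e^5 ≈ 151.1 → fails
(2, 0): LHS = e^2 ≈ 7.389, RHS = 1 + e^2 ≈ 8.389 → fails
(2, 7): LHS = e^9 ≈ 8103, RHS = e^2 + e^7 ≈ 1104 → fails
(3, 3): LHS = e^6 ≈ 403.4, RHS = 2·e^3 ≈ 40.17 → fails
(6, 5): LHS = e^11 ≈ 59874.1, RHS = e^5 + e^6 ≈ 551.8 → fails

No pair satisfies the claim.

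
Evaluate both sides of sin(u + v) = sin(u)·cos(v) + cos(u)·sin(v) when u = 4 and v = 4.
LHS = sin(4 + 4) = sin(8) ≈ 0.9894
RHS = sin(4)·cos(4) + cos(4)·sin(4) = 2·sin(4)·cos(4) ≈ 0.9894

LHS = RHS: the two sides agree.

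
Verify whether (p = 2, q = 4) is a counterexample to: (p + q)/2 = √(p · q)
Substituting p = 2, q = 4:
LHS = (2 + 4)/2 = 3
RHS = √(2 · 4) = 2·√(2) ≈ 2.828

Since LHS ≠ RHS, this pair disproves the claim.

Answer: Yes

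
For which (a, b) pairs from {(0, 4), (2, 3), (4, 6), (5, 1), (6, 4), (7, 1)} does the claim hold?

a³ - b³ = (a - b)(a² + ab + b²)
Testing each pair:
(0, 4): LHS = -64, RHS = -64 → holds
(2, 3): LHS = -19, RHS = -19 → holds
(4, 6): LHS = -152, RHS = -152 → holds
(5, 1): LHS = 124, RHS = 124 → holds
(6, 4): LHS = 152, RHS = 152 → holds
(7, 1): LHS = 342, RHS = 342 → holds

Every pair satisfies the claim.

Answer: All pairs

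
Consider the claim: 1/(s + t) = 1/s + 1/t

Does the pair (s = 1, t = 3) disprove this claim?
Yes

Substituting s = 1, t = 3:
LHS = 1/(1 + 3) = 1/4
RHS = 1/1 + 1/3 = 4/3

Since LHS ≠ RHS, this pair disproves the claim.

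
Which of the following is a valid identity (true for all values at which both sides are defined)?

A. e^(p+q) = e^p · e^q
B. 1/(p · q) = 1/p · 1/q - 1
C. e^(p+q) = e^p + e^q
A: holds — e.g. at (3, 3), both sides equal e^6 ≈ 403.4.
B: fails at (1, 1) — LHS = 1, RHS = 0.
C: fails at (1, 2) — LHS = e^3 ≈ 20.09, RHS = e + e^2 ≈ 10.11.

Answer: A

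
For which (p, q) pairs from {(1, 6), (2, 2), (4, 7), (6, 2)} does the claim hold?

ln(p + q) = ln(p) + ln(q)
Testing each pair:
(1, 6): LHS = ln(7) ≈ 1.946, RHS = ln(6) ≈ 1.792 → fails
(2, 2): LHS = ln(4) ≈ 1.386, RHS = 2·ln(2) ≈ 1.386 → holds
(4, 7): LHS = ln(11) ≈ 2.398, RHS = ln(4) + ln(7) ≈ 3.332 → fails
(6, 2): LHS = ln(8) ≈ 2.079, RHS = ln(2) + ln(6) ≈ 2.485 → fails

1 of 4 pairs satisfies the claim.

Answer: (2, 2)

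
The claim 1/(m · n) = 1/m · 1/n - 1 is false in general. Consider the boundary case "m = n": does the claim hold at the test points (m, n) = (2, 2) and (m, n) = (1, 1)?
At (2, 2): LHS = 1/4 ≠ RHS = -3/4
At (1, 1): LHS = 1 ≠ RHS = 0

Answer: No, fails at both test points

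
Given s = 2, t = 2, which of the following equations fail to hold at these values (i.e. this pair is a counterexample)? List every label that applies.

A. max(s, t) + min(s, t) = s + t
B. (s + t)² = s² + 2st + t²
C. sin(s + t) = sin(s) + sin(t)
C

Evaluating each claim at the given values:
A. LHS = 4, RHS = 4 → holds here (LHS = RHS)
B. LHS = 16, RHS = 16 → holds here (LHS = RHS)
C. LHS = sin(4) ≈ -0.7568, RHS = 2·sin(2) ≈ 1.819 → fails here (LHS ≠ RHS)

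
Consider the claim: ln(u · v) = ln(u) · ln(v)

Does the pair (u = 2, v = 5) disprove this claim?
Yes

Substituting u = 2, v = 5:
LHS = ln(2 · 5) = ln(10) ≈ 2.303
RHS = ln(2) · ln(5) ≈ 1.116

Since LHS ≠ RHS, this pair disproves the claim.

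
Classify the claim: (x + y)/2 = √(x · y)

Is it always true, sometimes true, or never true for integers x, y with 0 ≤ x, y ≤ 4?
It holds at (x, y) = (0, 0) (both sides equal 0), but fails at (x, y) = (4, 0) (LHS = 2, RHS = 0).

Answer: Sometimes true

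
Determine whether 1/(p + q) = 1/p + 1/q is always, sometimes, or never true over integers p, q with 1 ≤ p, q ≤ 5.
The claim fails for every pair in the range. For instance at (p, q) = (3, 3): LHS = 1/6, RHS = 2/3.

Answer: Never true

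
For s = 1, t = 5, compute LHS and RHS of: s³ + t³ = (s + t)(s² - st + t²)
LHS = 1³ + 5³ = 126
RHS = (1 + 5)(1² - 1·5 + 5²) = 126

LHS = RHS: the two sides agree.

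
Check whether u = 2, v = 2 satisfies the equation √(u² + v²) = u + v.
Fails

Substituting u = 2, v = 2:

LHS = √(2² + 2²) = 2·√(2) ≈ 2.828
RHS = 2 + 2 = 4

LHS ≠ RHS, so the equation does not hold at this point.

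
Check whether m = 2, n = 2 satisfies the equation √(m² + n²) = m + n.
Fails

Substituting m = 2, n = 2:

LHS = √(2² + 2²) = 2·√(2) ≈ 2.828
RHS = 2 + 2 = 4

LHS ≠ RHS, so the equation does not hold at this point.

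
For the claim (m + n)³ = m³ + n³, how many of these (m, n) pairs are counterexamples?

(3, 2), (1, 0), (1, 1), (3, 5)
3

Testing each pair:
(3, 2): LHS = 125, RHS = 35 → counterexample
(1, 0): LHS = 1, RHS = 1 → satisfies claim
(1, 1): LHS = 8, RHS = 2 → counterexample
(3, 5): LHS = 512, RHS = 152 → counterexample

That makes 3 counterexamples.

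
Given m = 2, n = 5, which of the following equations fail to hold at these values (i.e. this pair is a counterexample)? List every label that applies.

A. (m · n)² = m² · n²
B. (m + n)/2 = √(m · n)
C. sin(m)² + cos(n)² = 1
Evaluating each claim at the given values:
A. LHS = 100, RHS = 100 → holds here (LHS = RHS)
B. LHS = 7/2, RHS = √(10) ≈ 3.162 → fails here (LHS ≠ RHS)
C. LHS = cos(5)² + sin(2)² ≈ 0.9073, RHS = 1 → fails here (LHS ≠ RHS)

Answer: B, C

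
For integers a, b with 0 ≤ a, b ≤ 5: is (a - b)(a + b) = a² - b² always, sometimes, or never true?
Always true

The identity holds for every pair in the range. For instance at (a, b) = (0, 3): both sides equal -9.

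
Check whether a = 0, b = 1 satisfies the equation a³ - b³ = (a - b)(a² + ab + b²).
Holds

Substituting a = 0, b = 1:

LHS = 0³ - 1³ = -1
RHS = (0 - 1)(0² + 0·1 + 1²) = -1

LHS = RHS, so the equation holds at this point.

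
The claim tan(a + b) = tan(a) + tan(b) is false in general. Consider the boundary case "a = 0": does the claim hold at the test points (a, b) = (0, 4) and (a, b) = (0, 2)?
At (0, 4): LHS = tan(4) ≈ 1.158, RHS = tan(4) ≈ 1.158 → equal
At (0, 2): LHS = tan(2) ≈ -2.185, RHS = tan(2) ≈ -2.185 → equal

So the claim does hold at both of these boundary points, even though it is not an identity.

Answer: Yes, holds at both test points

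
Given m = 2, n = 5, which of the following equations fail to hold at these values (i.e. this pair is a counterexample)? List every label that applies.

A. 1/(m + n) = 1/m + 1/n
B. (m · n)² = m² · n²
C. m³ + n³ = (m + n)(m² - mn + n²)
Evaluating each claim at the given values:
A. LHS = 1/7, RHS = 7/10 → fails here (LHS ≠ RHS)
B. LHS = 100, RHS = 100 → holds here (LHS = RHS)
C. LHS = 133, RHS = 133 → holds here (LHS = RHS)

Answer: A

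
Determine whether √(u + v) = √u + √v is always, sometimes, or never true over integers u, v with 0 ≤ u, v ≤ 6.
It holds at (u, v) = (1, 0) (both sides equal 1), but fails at (u, v) = (1, 4) (LHS = √(5) ≈ 2.236, RHS = 3).

Answer: Sometimes true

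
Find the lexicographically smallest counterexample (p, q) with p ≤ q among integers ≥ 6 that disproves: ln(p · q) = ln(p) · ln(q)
(p, q) = (6, 6)

Substituting (6, 6) into the claim:
LHS = ln(6 · 6) = ln(36) ≈ 3.584
RHS = ln(6) · ln(6) = ln(6)² ≈ 3.21

Since LHS ≠ RHS, this pair disproves the claim, and no lexicographically smaller pair (p ≤ q, integers ≥ 6) does.

For instance (6, 13) is also a counterexample (LHS = ln(78) ≈ 4.357, RHS = ln(6)·ln(13) ≈ 4.596), but it's lexicographically larger.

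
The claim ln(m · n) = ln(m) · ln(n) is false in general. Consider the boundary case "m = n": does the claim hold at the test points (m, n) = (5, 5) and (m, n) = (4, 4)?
No, fails at both test points

At (5, 5): LHS = ln(25) ≈ 3.219 ≠ RHS = ln(5)² ≈ 2.59
At (4, 4): LHS = ln(16) ≈ 2.773 ≠ RHS = ln(4)² ≈ 1.922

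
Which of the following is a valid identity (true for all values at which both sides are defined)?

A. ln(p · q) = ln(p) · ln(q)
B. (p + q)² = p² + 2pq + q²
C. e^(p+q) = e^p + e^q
B

A: fails at (4, 6) — LHS = ln(24) ≈ 3.178, RHS = ln(4)·ln(6) ≈ 2.484.
B: holds — e.g. at (3, 4), both sides equal 49.
C: fails at (2, 3) — LHS = e^5 ≈ 148.4, RHS = e^2 + e^3 ≈ 27.47.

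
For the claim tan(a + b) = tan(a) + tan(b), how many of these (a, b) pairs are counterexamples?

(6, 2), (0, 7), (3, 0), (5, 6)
2

Testing each pair:
(6, 2): LHS = tan(8) ≈ -6.8, RHS = tan(2) + tan(6) ≈ -2.476 → counterexample
(0, 7): LHS = tan(7) ≈ 0.8714, RHS = tan(7) ≈ 0.8714 → satisfies claim
(3, 0): LHS = tan(3) ≈ -0.1425, RHS = tan(3) ≈ -0.1425 → satisfies claim
(5, 6): LHS = tan(11) ≈ -226, RHS = tan(5) + tan(6) ≈ -3.672 → counterexample

That makes 2 counterexamples.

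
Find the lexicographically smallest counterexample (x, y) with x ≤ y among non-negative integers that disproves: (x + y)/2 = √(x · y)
At (0, 0): both sides equal 0, so it holds there.

Substituting (0, 1) into the claim:
LHS = (0 + 1)/2 = 1/2
RHS = √(0 · 1) = 0

Since LHS ≠ RHS, this pair disproves the claim, and no lexicographically smaller pair (x ≤ y, non-negative integers) does.

For instance (5, 7) is also a counterexample (LHS = 6, RHS = √(35) ≈ 5.916), but it's lexicographically larger.

Answer: (x, y) = (0, 1)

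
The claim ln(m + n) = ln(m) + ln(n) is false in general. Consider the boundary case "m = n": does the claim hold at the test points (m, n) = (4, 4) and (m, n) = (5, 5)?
No, fails at both test points

At (4, 4): LHS = ln(8) ≈ 2.079 ≠ RHS = 2·ln(4) ≈ 2.773
At (5, 5): LHS = ln(10) ≈ 2.303 ≠ RHS = 2·ln(5) ≈ 3.219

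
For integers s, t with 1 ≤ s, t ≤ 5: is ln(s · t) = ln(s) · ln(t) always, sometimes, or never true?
Sometimes true

It holds at (s, t) = (1, 1) (both sides equal 0), but fails at (s, t) = (3, 5) (LHS = ln(15) ≈ 2.708, RHS = ln(3)·ln(5) ≈ 1.768).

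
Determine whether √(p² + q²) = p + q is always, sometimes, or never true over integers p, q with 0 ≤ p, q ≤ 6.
It holds at (p, q) = (4, 0) (both sides equal 4), but fails at (p, q) = (3, 1) (LHS = √(10) ≈ 3.162, RHS = 4).

Answer: Sometimes true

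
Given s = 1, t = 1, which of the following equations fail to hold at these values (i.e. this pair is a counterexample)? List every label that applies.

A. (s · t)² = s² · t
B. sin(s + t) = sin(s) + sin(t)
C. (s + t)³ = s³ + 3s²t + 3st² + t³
B

Evaluating each claim at the given values:
A. LHS = 1, RHS = 1 → holds here (LHS = RHS)
B. LHS = sin(2) ≈ 0.9093, RHS = 2·sin(1) ≈ 1.683 → fails here (LHS ≠ RHS)
C. LHS = 8, RHS = 8 → holds here (LHS = RHS)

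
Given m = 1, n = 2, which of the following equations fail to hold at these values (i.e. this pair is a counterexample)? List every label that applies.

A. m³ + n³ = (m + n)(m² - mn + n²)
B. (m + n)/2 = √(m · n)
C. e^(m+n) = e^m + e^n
B, C

Evaluating each claim at the given values:
A. LHS = 9, RHS = 9 → holds here (LHS = RHS)
B. LHS = 3/2, RHS = √(2) ≈ 1.414 → fails here (LHS ≠ RHS)
C. LHS = e^3 ≈ 20.09, RHS = e + e^2 ≈ 10.11 → fails here (LHS ≠ RHS)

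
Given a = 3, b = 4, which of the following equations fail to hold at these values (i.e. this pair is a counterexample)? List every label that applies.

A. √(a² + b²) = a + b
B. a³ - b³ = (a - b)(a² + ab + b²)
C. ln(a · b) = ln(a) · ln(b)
A, C

Evaluating each claim at the given values:
A. LHS = 5, RHS = 7 → fails here (LHS ≠ RHS)
B. LHS = -37, RHS = -37 → holds here (LHS = RHS)
C. LHS = ln(12) ≈ 2.485, RHS = ln(3)·ln(4) ≈ 1.523 → fails here (LHS ≠ RHS)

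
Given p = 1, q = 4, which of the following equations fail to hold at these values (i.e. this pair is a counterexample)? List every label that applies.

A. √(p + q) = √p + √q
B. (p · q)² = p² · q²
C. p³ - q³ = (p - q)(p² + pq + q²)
A

Evaluating each claim at the given values:
A. LHS = √(5) ≈ 2.236, RHS = 3 → fails here (LHS ≠ RHS)
B. LHS = 16, RHS = 16 → holds here (LHS = RHS)
C. LHS = -63, RHS = -63 → holds here (LHS = RHS)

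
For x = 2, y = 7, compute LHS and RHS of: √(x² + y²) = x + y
LHS = √(2² + 7²) = √(53) ≈ 7.28
RHS = 2 + 7 = 9

LHS ≠ RHS (they differ by about 1.72), so the equation does not hold here.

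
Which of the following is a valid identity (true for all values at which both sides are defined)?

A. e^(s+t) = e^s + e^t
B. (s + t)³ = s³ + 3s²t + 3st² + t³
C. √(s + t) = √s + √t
B

A: fails at (2, 4) — LHS = e^6 ≈ 403.4, RHS = e^2 + e^4 ≈ 61.99.
B: holds — e.g. at (1, 4), both sides equal 125.
C: fails at (4, 6) — LHS = √(10) ≈ 3.162, RHS = 2 + √(6) ≈ 4.449.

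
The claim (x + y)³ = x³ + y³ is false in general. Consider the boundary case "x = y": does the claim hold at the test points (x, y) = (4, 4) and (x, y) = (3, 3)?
No, fails at both test points

At (4, 4): LHS = 512 ≠ RHS = 128
At (3, 3): LHS = 216 ≠ RHS = 54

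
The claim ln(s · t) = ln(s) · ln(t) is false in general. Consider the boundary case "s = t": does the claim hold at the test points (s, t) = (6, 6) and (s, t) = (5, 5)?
No, fails at both test points

At (6, 6): LHS = ln(36) ≈ 3.584 ≠ RHS = ln(6)² ≈ 3.21
At (5, 5): LHS = ln(25) ≈ 3.219 ≠ RHS = ln(5)² ≈ 2.59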